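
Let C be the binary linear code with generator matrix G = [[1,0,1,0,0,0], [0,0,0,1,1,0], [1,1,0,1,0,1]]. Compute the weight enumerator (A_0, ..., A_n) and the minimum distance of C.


Weight distribution: A_0 = 1, A_2 = 2, A_4 = 5. Minimum distance d = 2.

Enumerate all 2^3 = 8 messages m ∈ F_2^3.
For each, compute codeword c = mG in F_2^6, then tally its weight.
  m = 000 → c = 000000, weight = 0.
  m = 100 → c = 101000, weight = 2.
  m = 010 → c = 000110, weight = 2.
  m = 110 → c = 101110, weight = 4.
  m = 001 → c = 110101, weight = 4.
  m = 101 → c = 011101, weight = 4.
  m = 011 → c = 110011, weight = 4.
  m = 111 → c = 011011, weight = 4.
Tally weights:
  weight 0: 1 codewords.
  weight 2: 2 codewords.
  weight 4: 5 codewords.
Minimum distance d = smallest w > 0 with A_w > 0 = 2.
Sanity: Σ A_w = 8 = 2^3 = 8 ✓.


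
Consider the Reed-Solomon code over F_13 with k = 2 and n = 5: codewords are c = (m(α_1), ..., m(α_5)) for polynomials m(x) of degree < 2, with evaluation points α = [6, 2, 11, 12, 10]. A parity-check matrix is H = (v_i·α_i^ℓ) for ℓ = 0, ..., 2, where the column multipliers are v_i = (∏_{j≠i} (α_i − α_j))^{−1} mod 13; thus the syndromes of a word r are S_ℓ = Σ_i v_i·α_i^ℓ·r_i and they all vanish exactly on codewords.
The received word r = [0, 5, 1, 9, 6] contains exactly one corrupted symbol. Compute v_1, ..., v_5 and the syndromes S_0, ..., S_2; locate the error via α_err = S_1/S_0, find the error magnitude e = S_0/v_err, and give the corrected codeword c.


S = (9, 5, 10), error at position 2, error magnitude e = 11, c = [0, 7, 1, 9, 6].

Step 1: column multipliers v_i = (∏_{j≠i}(α_i − α_j))^{−1} mod 13.
  i = 1 (α = 6): (6−2)(6−11)(6−12)(6−10) = 4·(−5)·(−6)·(−4) = −480 ≡ 1, so v_1 = 1^{−1} = 1 (mod 13).
  i = 2 (α = 2): (2−6)(2−11)(2−12)(2−10) = (−4)·(−9)·(−10)·(−8) = 2880 ≡ 7, so v_2 = 7^{−1} = 2 (mod 13).
  i = 3 (α = 11): (11−6)(11−2)(11−12)(11−10) = 5·9·(−1)·1 = −45 ≡ 7, so v_3 = 7^{−1} = 2 (mod 13).
  i = 4 (α = 12): (12−6)(12−2)(12−11)(12−10) = 6·10·1·2 = 120 ≡ 3, so v_4 = 3^{−1} = 9 (mod 13).
  i = 5 (α = 10): (10−6)(10−2)(10−11)(10−12) = 4·8·(−1)·(−2) = 64 ≡ 12, so v_5 = 12^{−1} = 12 (mod 13).
  v = [1, 2, 2, 9, 12].
Step 2: syndromes of r = [0, 5, 1, 9, 6] (all sums mod 13).
  S_0 = Σ v_i r_i = 1·0 + 2·5 + 2·1 + 9·9 + 12·6 = 165 ≡ 9.
  S_1 = Σ v_i α_i r_i = 1·6·0 + 2·2·5 + 2·11·1 + 9·12·9 + 12·10·6 = 1734 ≡ 5.
  α_i^2 mod 13 = [10, 4, 4, 1, 9].
  S_2 = Σ v_i α_i^2 r_i = 1·10·0 + 2·4·5 + 2·4·1 + 9·1·9 + 12·9·6 = 777 ≡ 10.
  S = (9, 5, 10) ≠ 0, so r is not a codeword (an error is present).
Step 3: locate the error. For a single error e at position i, S_ℓ = v_i·e·α_i^ℓ, so α_err = S_1/S_0.
  S_0^{−1} = 9^{−1} = 3 (mod 13), so α_err = 5·3 = 15 ≡ 2 = α_2. Error position i = 2.
  Consistency check: S_2/S_1 = 10·8 = 80 ≡ 2 = α_err ✓ (single-error assumption holds).
Step 4: error magnitude e = S_0/v_2 = S_0·∏_{j≠2}(α_2 − α_j) = 9·7 = 63 ≡ 11 (mod 13).
Step 5: correct position 2: c_2 = r_2 − e = 5 − 11 ≡ 7 (mod 13). Hence c = [0, 7, 1, 9, 6].
  Check: interpolating c through the α_i gives m(x) = 4 + 8·x (degree < 2) with m(α_i) = c_i for every i, so c is indeed a codeword.


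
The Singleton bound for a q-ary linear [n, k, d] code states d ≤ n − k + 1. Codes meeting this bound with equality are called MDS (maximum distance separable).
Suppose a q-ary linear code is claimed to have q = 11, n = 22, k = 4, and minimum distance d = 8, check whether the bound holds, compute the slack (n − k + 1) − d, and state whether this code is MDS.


Singleton RHS = n − k + 1 = 19, slack = 11, bound satisfied, not MDS.

Singleton bound: d ≤ n − k + 1.
Here n = 22, k = 4, so n − k + 1 = 19.
Given d = 8, check d ≤ 19: YES.
Slack = (n − k + 1) − d = 11.
The code is NOT MDS (slack = 11 > 0).
Description: the claimed parameters are [22, 4, 8]_11; such a code would be non-MDS.


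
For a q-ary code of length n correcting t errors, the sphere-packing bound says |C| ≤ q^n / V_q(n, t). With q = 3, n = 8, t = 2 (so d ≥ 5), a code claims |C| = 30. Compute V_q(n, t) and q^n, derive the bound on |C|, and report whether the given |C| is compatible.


V_q(n, t) = 129, q^n = 6561, Hamming bound = 50, |C| = 30 ≤ bound (satisfied).

Step 1: Compute V_q(n, t) = Σ_{j=0}^2 C(n, j) (q−1)^j.
  j = 0: C(8,0)·(2)^0 = 1·1 = 1.
  j = 1: C(8,1)·(2)^1 = 8·2 = 16.
  j = 2: C(8,2)·(2)^2 = 28·4 = 112.
  V_q(n, t) = 1 + 16 + 112 = 129.
Step 2: q^n = 3^8 = 6561.
Step 3: Hamming bound ⌊q^n / V_q(n,t)⌋ = ⌊6561/129⌋ = 50.
Step 4: Compare |C| = 30 to 50: satisfied.
The claimed |C| lies below the Hamming bound.


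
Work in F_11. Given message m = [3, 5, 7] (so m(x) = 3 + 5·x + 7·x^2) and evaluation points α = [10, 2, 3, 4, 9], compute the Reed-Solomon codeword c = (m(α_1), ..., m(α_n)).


c = [5, 8, 4, 3, 10]

Message polynomial: m(x) = 3 + 5·x + 7·x^2 (mod 11).
For each evaluation point α_i, compute m(α_i) mod 11:
  α_1 = 10: Horner steps 7 → 9 → 5, so m(10) = 5.
  α_2 = 2: Horner steps 7 → 8 → 8, so m(2) = 8.
  α_3 = 3: Horner steps 7 → 4 → 4, so m(3) = 4.
  α_4 = 4: Horner steps 7 → 0 → 3, so m(4) = 3.
  α_5 = 9: Horner steps 7 → 2 → 10, so m(9) = 10.
Codeword c = [5, 8, 4, 3, 10] ∈ F_11^5.


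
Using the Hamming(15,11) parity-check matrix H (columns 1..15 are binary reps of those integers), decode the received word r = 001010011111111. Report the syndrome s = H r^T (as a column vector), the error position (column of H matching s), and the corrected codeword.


s = (0, 1, 1, 0)^T, error position = 6, corrected codeword c = 001011011111111

Compute s = H r^T mod 2 one row at a time:
  s_1 = 1 + 1 + 1 + 1 + 1 + 1 + 1 + 1 = 8 ≡ 0 (mod 2).
  s_2 = 0 + 1 + 0 + 0 + 1 + 1 + 1 + 1 = 5 ≡ 1 (mod 2).
  s_3 = 0 + 1 + 0 + 0 + 1 + 1 + 1 + 1 = 5 ≡ 1 (mod 2).
  s_4 = 0 + 1 + 1 + 0 + 1 + 1 + 1 + 1 = 6 ≡ 0 (mod 2).
s = (0, 1, 1, 0)^T — this equals column 6 of H (binary 0110), so error is at position 6.
Correct: flip bit 6 of r = 001010011111111 to get c = 001011011111111.


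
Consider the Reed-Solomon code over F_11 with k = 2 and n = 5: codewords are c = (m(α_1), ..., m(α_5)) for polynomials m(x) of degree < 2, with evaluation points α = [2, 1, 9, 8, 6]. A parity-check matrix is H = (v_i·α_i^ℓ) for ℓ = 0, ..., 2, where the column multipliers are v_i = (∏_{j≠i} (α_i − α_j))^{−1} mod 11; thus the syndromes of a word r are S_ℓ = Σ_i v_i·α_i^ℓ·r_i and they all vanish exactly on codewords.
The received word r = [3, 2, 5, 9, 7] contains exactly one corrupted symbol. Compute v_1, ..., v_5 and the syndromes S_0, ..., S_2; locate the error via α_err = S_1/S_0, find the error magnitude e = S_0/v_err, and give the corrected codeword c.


S = (2, 7, 8), error at position 3, error magnitude e = 6, c = [3, 2, 10, 9, 7].

Step 1: column multipliers v_i = (∏_{j≠i}(α_i − α_j))^{−1} mod 11.
  i = 1 (α = 2): (2−1)(2−9)(2−8)(2−6) = 1·(−7)·(−6)·(−4) = −168 ≡ 8, so v_1 = 8^{−1} = 7 (mod 11).
  i = 2 (α = 1): (1−2)(1−9)(1−8)(1−6) = (−1)·(−8)·(−7)·(−5) = 280 ≡ 5, so v_2 = 5^{−1} = 9 (mod 11).
  i = 3 (α = 9): (9−2)(9−1)(9−8)(9−6) = 7·8·1·3 = 168 ≡ 3, so v_3 = 3^{−1} = 4 (mod 11).
  i = 4 (α = 8): (8−2)(8−1)(8−9)(8−6) = 6·7·(−1)·2 = −84 ≡ 4, so v_4 = 4^{−1} = 3 (mod 11).
  i = 5 (α = 6): (6−2)(6−1)(6−9)(6−8) = 4·5·(−3)·(−2) = 120 ≡ 10, so v_5 = 10^{−1} = 10 (mod 11).
  v = [7, 9, 4, 3, 10].
Step 2: syndromes of r = [3, 2, 5, 9, 7] (all sums mod 11).
  S_0 = Σ v_i r_i = 7·3 + 9·2 + 4·5 + 3·9 + 10·7 = 156 ≡ 2.
  S_1 = Σ v_i α_i r_i = 7·2·3 + 9·1·2 + 4·9·5 + 3·8·9 + 10·6·7 = 876 ≡ 7.
  α_i^2 mod 11 = [4, 1, 4, 9, 3].
  S_2 = Σ v_i α_i^2 r_i = 7·4·3 + 9·1·2 + 4·4·5 + 3·9·9 + 10·3·7 = 635 ≡ 8.
  S = (2, 7, 8) ≠ 0, so r is not a codeword (an error is present).
Step 3: locate the error. For a single error e at position i, S_ℓ = v_i·e·α_i^ℓ, so α_err = S_1/S_0.
  S_0^{−1} = 2^{−1} = 6 (mod 11), so α_err = 7·6 = 42 ≡ 9 = α_3. Error position i = 3.
  Consistency check: S_2/S_1 = 8·8 = 64 ≡ 9 = α_err ✓ (single-error assumption holds).
Step 4: error magnitude e = S_0/v_3 = S_0·∏_{j≠3}(α_3 − α_j) = 2·3 = 6 ≡ 6 (mod 11).
Step 5: correct position 3: c_3 = r_3 − e = 5 − 6 ≡ 10 (mod 11). Hence c = [3, 2, 10, 9, 7].
  Check: interpolating c through the α_i gives m(x) = 1 + 1·x (degree < 2) with m(α_i) = c_i for every i, so c is indeed a codeword.


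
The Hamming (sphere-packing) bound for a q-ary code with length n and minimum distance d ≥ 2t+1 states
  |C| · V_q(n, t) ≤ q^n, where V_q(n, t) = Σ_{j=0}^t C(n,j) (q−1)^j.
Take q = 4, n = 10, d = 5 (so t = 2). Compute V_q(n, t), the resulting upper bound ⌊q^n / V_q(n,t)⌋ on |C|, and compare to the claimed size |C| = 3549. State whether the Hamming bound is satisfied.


V_q(n, t) = 436, q^n = 1048576, Hamming bound = 2404, |C| = 3549 > bound (violated).

Step 1: Compute V_q(n, t) = Σ_{j=0}^2 C(n, j) (q−1)^j.
  j = 0: C(10,0)·(3)^0 = 1·1 = 1.
  j = 1: C(10,1)·(3)^1 = 10·3 = 30.
  j = 2: C(10,2)·(3)^2 = 45·9 = 405.
  V_q(n, t) = 1 + 30 + 405 = 436.
Step 2: q^n = 4^10 = 1048576.
Step 3: Hamming bound ⌊q^n / V_q(n,t)⌋ = ⌊1048576/436⌋ = 2404.
Step 4: Compare |C| = 3549 to 2404: violated.
The claimed |C| lies above the Hamming bound, so no 4-ary code of length 10 with d ≥ 5 can have 3549 codewords.


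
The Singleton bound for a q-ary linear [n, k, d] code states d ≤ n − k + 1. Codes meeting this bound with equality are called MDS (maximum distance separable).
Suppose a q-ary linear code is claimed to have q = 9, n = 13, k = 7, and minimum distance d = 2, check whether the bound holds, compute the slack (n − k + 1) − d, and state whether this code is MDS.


Singleton RHS = n − k + 1 = 7, slack = 5, bound satisfied, not MDS.

Singleton bound: d ≤ n − k + 1.
Here n = 13, k = 7, so n − k + 1 = 7.
Given d = 2, check d ≤ 7: YES.
Slack = (n − k + 1) − d = 5.
The code is NOT MDS (slack = 5 > 0).
Description: the claimed parameters are [13, 7, 2]_9; such a code would be non-MDS.


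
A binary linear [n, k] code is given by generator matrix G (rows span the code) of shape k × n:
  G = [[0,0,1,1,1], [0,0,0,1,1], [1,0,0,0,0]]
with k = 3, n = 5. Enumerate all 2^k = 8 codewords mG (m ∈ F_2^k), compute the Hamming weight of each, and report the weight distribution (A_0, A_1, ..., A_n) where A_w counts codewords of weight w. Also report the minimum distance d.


Weight distribution: A_0 = 1, A_1 = 2, A_2 = 2, A_3 = 2, A_4 = 1. Minimum distance d = 1.

Enumerate all 2^3 = 8 messages m ∈ F_2^3.
For each, compute codeword c = mG in F_2^5, then tally its weight.
  m = 000 → c = 00000, weight = 0.
  m = 100 → c = 00111, weight = 3.
  m = 010 → c = 00011, weight = 2.
  m = 110 → c = 00100, weight = 1.
  m = 001 → c = 10000, weight = 1.
  m = 101 → c = 10111, weight = 4.
  m = 011 → c = 10011, weight = 3.
  m = 111 → c = 10100, weight = 2.
Tally weights:
  weight 0: 1 codewords.
  weight 1: 2 codewords.
  weight 2: 2 codewords.
  weight 3: 2 codewords.
  weight 4: 1 codewords.
Minimum distance d = smallest w > 0 with A_w > 0 = 1.
Sanity: Σ A_w = 8 = 2^3 = 8 ✓.


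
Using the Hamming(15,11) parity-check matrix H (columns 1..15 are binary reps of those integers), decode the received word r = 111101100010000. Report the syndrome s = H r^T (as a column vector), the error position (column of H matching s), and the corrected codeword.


s = (1, 1, 1, 0)^T, error position = 14, corrected codeword c = 111101100010010

Compute s = H r^T mod 2 one row at a time:
  s_1 = 0 + 0 + 0 + 1 + 0 + 0 + 0 + 0 = 1 ≡ 1 (mod 2).
  s_2 = 1 + 0 + 1 + 1 + 0 + 0 + 0 + 0 = 3 ≡ 1 (mod 2).
  s_3 = 1 + 1 + 1 + 1 + 0 + 1 + 0 + 0 = 5 ≡ 1 (mod 2).
  s_4 = 1 + 1 + 0 + 1 + 0 + 1 + 0 + 0 = 4 ≡ 0 (mod 2).
s = (1, 1, 1, 0)^T — this equals column 14 of H (binary 1110), so error is at position 14.
Correct: flip bit 14 of r = 111101100010000 to get c = 111101100010010.


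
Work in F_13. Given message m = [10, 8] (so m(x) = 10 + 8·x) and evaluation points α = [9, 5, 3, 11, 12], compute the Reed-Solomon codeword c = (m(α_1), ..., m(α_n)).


c = [4, 11, 8, 7, 2]

Message polynomial: m(x) = 10 + 8·x (mod 13).
For each evaluation point α_i, compute m(α_i) mod 13:
  α_1 = 9: Horner steps 8 → 4, so m(9) = 4.
  α_2 = 5: Horner steps 8 → 11, so m(5) = 11.
  α_3 = 3: Horner steps 8 → 8, so m(3) = 8.
  α_4 = 11: Horner steps 8 → 7, so m(11) = 7.
  α_5 = 12: Horner steps 8 → 2, so m(12) = 2.
Codeword c = [4, 11, 8, 7, 2] ∈ F_13^5.


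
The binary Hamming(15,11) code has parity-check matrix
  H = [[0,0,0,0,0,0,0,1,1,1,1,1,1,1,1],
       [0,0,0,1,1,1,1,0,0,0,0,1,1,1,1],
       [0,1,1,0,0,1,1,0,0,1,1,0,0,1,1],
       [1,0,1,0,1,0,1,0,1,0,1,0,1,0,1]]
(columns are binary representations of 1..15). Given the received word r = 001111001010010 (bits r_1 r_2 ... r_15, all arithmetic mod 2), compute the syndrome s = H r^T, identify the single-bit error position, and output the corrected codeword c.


s = (1, 0, 0, 0)^T, error position = 8, corrected codeword c = 001111011010010

Compute s = H r^T mod 2 one row at a time:
  s_1 = 0 + 1 + 0 + 1 + 0 + 0 + 1 + 0 = 3 ≡ 1 (mod 2).
  s_2 = 1 + 1 + 1 + 0 + 0 + 0 + 1 + 0 = 4 ≡ 0 (mod 2).
  s_3 = 0 + 1 + 1 + 0 + 0 + 1 + 1 + 0 = 4 ≡ 0 (mod 2).
  s_4 = 0 + 1 + 1 + 0 + 1 + 1 + 0 + 0 = 4 ≡ 0 (mod 2).
s = (1, 0, 0, 0)^T — this equals column 8 of H (binary 1000), so error is at position 8.
Correct: flip bit 8 of r = 001111001010010 to get c = 001111011010010.


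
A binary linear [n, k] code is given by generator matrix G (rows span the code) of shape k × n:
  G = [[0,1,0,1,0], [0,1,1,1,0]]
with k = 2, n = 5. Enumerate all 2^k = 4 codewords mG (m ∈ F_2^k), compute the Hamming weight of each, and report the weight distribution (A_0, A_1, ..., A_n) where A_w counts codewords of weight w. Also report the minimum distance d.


Weight distribution: A_0 = 1, A_1 = 1, A_2 = 1, A_3 = 1. Minimum distance d = 1.

Enumerate all 2^2 = 4 messages m ∈ F_2^2.
For each, compute codeword c = mG in F_2^5, then tally its weight.
  m = 00 → c = 00000, weight = 0.
  m = 10 → c = 01010, weight = 2.
  m = 01 → c = 01110, weight = 3.
  m = 11 → c = 00100, weight = 1.
Tally weights:
  weight 0: 1 codewords.
  weight 1: 1 codewords.
  weight 2: 1 codewords.
  weight 3: 1 codewords.
Minimum distance d = smallest w > 0 with A_w > 0 = 1.
Sanity: Σ A_w = 4 = 2^2 = 4 ✓.


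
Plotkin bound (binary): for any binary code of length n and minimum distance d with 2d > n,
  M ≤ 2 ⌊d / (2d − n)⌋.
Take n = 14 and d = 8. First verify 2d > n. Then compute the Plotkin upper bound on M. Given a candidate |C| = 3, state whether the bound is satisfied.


Plotkin bound M ≤ 8; given |C| = 3 ≤ bound (satisfied).

Check applicability: 2d = 16, n = 14.
2d − n = 2 > 0, so Plotkin applies.
Compute d/(2d−n) = 8/2 ≈ 4.0000.
⌊d/(2d−n)⌋ = 4.
Plotkin bound: M ≤ 2·4 = 8.
Given |C| = 3, check: satisfied.
This |C| is below the Plotkin bound.


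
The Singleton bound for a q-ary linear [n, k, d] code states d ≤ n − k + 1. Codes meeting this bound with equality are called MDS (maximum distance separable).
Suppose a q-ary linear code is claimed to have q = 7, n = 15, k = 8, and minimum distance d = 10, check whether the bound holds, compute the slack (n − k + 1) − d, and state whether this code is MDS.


Singleton RHS = n − k + 1 = 8, slack = -2, bound violated (no such code; not MDS).

Singleton bound: d ≤ n − k + 1.
Here n = 15, k = 8, so n − k + 1 = 8.
Given d = 10, check d ≤ 8: NO.
Slack = (n − k + 1) − d = -2.
The slack is negative: d = 10 exceeds n − k + 1 = 8 by 2, so the Singleton bound is violated and no linear [15, 8, 10]_7 code can exist. In particular it is not MDS (MDS requires d = n − k + 1 exactly).
Description: the claimed parameters are [15, 8, 10]_7; such a code would be impossible (violates the Singleton bound).


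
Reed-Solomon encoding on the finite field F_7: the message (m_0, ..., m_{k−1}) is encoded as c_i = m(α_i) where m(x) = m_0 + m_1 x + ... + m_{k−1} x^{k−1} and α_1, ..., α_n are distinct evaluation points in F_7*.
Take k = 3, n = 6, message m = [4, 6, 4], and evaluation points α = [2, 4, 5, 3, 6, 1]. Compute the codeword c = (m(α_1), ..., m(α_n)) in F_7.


c = [4, 1, 1, 2, 2, 0]

Message polynomial: m(x) = 4 + 6·x + 4·x^2 (mod 7).
For each evaluation point α_i, compute m(α_i) mod 7:
  α_1 = 2: Horner steps 4 → 0 → 4, so m(2) = 4.
  α_2 = 4: Horner steps 4 → 1 → 1, so m(4) = 1.
  α_3 = 5: Horner steps 4 → 5 → 1, so m(5) = 1.
  α_4 = 3: Horner steps 4 → 4 → 2, so m(3) = 2.
  α_5 = 6: Horner steps 4 → 2 → 2, so m(6) = 2.
  α_6 = 1: Horner steps 4 → 3 → 0, so m(1) = 0.
Codeword c = [4, 1, 1, 2, 2, 0] ∈ F_7^6.


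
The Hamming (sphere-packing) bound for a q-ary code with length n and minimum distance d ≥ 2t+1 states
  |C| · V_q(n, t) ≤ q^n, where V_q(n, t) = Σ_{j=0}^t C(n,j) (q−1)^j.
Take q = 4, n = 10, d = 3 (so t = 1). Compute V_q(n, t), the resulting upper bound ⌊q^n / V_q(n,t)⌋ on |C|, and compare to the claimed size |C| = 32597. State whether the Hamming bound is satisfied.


V_q(n, t) = 31, q^n = 1048576, Hamming bound = 33825, |C| = 32597 ≤ bound (satisfied).

Step 1: Compute V_q(n, t) = Σ_{j=0}^1 C(n, j) (q−1)^j.
  j = 0: C(10,0)·(3)^0 = 1·1 = 1.
  j = 1: C(10,1)·(3)^1 = 10·3 = 30.
  V_q(n, t) = 1 + 30 = 31.
Step 2: q^n = 4^10 = 1048576.
Step 3: Hamming bound ⌊q^n / V_q(n,t)⌋ = ⌊1048576/31⌋ = 33825.
Step 4: Compare |C| = 32597 to 33825: satisfied.
The claimed |C| lies below the Hamming bound.


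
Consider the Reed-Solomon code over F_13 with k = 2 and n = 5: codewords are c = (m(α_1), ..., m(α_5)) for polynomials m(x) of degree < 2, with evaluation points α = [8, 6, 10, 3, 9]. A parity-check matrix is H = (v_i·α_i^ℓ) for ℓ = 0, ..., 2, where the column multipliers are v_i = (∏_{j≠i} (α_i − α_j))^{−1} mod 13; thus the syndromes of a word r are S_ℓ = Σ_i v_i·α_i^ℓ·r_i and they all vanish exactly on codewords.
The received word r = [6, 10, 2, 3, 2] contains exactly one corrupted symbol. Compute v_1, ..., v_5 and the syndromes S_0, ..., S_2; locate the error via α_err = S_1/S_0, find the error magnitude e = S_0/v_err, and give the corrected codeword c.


S = (3, 1, 9), error at position 5, error magnitude e = 11, c = [6, 10, 2, 3, 4].

Step 1: column multipliers v_i = (∏_{j≠i}(α_i − α_j))^{−1} mod 13.
  i = 1 (α = 8): (8−6)(8−10)(8−3)(8−9) = 2·(−2)·5·(−1) = 20 ≡ 7, so v_1 = 7^{−1} = 2 (mod 13).
  i = 2 (α = 6): (6−8)(6−10)(6−3)(6−9) = (−2)·(−4)·3·(−3) = −72 ≡ 6, so v_2 = 6^{−1} = 11 (mod 13).
  i = 3 (α = 10): (10−8)(10−6)(10−3)(10−9) = 2·4·7·1 = 56 ≡ 4, so v_3 = 4^{−1} = 10 (mod 13).
  i = 4 (α = 3): (3−8)(3−6)(3−10)(3−9) = (−5)·(−3)·(−7)·(−6) = 630 ≡ 6, so v_4 = 6^{−1} = 11 (mod 13).
  i = 5 (α = 9): (9−8)(9−6)(9−10)(9−3) = 1·3·(−1)·6 = −18 ≡ 8, so v_5 = 8^{−1} = 5 (mod 13).
  v = [2, 11, 10, 11, 5].
Step 2: syndromes of r = [6, 10, 2, 3, 2] (all sums mod 13).
  S_0 = Σ v_i r_i = 2·6 + 11·10 + 10·2 + 11·3 + 5·2 = 185 ≡ 3.
  S_1 = Σ v_i α_i r_i = 2·8·6 + 11·6·10 + 10·10·2 + 11·3·3 + 5·9·2 = 1145 ≡ 1.
  α_i^2 mod 13 = [12, 10, 9, 9, 3].
  S_2 = Σ v_i α_i^2 r_i = 2·12·6 + 11·10·10 + 10·9·2 + 11·9·3 + 5·3·2 = 1751 ≡ 9.
  S = (3, 1, 9) ≠ 0, so r is not a codeword (an error is present).
Step 3: locate the error. For a single error e at position i, S_ℓ = v_i·e·α_i^ℓ, so α_err = S_1/S_0.
  S_0^{−1} = 3^{−1} = 9 (mod 13), so α_err = 1·9 = 9 ≡ 9 = α_5. Error position i = 5.
  Consistency check: S_2/S_1 = 9·1 = 9 ≡ 9 = α_err ✓ (single-error assumption holds).
Step 4: error magnitude e = S_0/v_5 = S_0·∏_{j≠5}(α_5 − α_j) = 3·8 = 24 ≡ 11 (mod 13).
Step 5: correct position 5: c_5 = r_5 − e = 2 − 11 ≡ 4 (mod 13). Hence c = [6, 10, 2, 3, 4].
  Check: interpolating c through the α_i gives m(x) = 9 + 11·x (degree < 2) with m(α_i) = c_i for every i, so c is indeed a codeword.


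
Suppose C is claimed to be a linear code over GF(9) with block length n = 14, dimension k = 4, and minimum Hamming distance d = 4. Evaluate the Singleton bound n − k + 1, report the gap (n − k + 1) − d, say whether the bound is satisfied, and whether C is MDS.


Singleton RHS = n − k + 1 = 11, slack = 7, bound satisfied, not MDS.

Singleton bound: d ≤ n − k + 1.
Here n = 14, k = 4, so n − k + 1 = 11.
Given d = 4, check d ≤ 11: YES.
Slack = (n − k + 1) − d = 7.
The code is NOT MDS (slack = 7 > 0).
Description: the claimed parameters are [14, 4, 4]_9; such a code would be non-MDS.


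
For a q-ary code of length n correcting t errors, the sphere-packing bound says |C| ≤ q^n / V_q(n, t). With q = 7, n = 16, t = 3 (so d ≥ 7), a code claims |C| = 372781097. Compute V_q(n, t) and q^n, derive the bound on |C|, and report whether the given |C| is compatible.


V_q(n, t) = 125377, q^n = 33232930569601, Hamming bound = 265064011, |C| = 372781097 > bound (violated).

Step 1: Compute V_q(n, t) = Σ_{j=0}^3 C(n, j) (q−1)^j.
  j = 0: C(16,0)·(6)^0 = 1·1 = 1.
  j = 1: C(16,1)·(6)^1 = 16·6 = 96.
  j = 2: C(16,2)·(6)^2 = 120·36 = 4320.
  j = 3: C(16,3)·(6)^3 = 560·216 = 120960.
  V_q(n, t) = 1 + 96 + 4320 + 120960 = 125377.
Step 2: q^n = 7^16 = 33232930569601.
Step 3: Hamming bound ⌊q^n / V_q(n,t)⌋ = ⌊33232930569601/125377⌋ = 265064011.
Step 4: Compare |C| = 372781097 to 265064011: violated.
The claimed |C| lies above the Hamming bound, so no 7-ary code of length 16 with d ≥ 7 can have 372781097 codewords.


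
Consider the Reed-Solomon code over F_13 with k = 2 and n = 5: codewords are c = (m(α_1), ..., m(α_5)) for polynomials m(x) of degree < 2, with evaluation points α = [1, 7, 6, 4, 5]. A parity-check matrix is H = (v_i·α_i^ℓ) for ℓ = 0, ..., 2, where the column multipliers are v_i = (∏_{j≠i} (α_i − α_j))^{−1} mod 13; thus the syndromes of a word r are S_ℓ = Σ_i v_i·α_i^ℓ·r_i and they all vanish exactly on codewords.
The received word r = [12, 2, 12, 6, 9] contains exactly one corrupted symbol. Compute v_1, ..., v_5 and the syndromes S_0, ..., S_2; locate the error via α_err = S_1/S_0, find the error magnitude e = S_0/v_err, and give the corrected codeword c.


S = (6, 6, 6), error at position 1, error magnitude e = 2, c = [10, 2, 12, 6, 9].

Step 1: column multipliers v_i = (∏_{j≠i}(α_i − α_j))^{−1} mod 13.
  i = 1 (α = 1): (1−7)(1−6)(1−4)(1−5) = (−6)·(−5)·(−3)·(−4) = 360 ≡ 9, so v_1 = 9^{−1} = 3 (mod 13).
  i = 2 (α = 7): (7−1)(7−6)(7−4)(7−5) = 6·1·3·2 = 36 ≡ 10, so v_2 = 10^{−1} = 4 (mod 13).
  i = 3 (α = 6): (6−1)(6−7)(6−4)(6−5) = 5·(−1)·2·1 = −10 ≡ 3, so v_3 = 3^{−1} = 9 (mod 13).
  i = 4 (α = 4): (4−1)(4−7)(4−6)(4−5) = 3·(−3)·(−2)·(−1) = −18 ≡ 8, so v_4 = 8^{−1} = 5 (mod 13).
  i = 5 (α = 5): (5−1)(5−7)(5−6)(5−4) = 4·(−2)·(−1)·1 = 8 ≡ 8, so v_5 = 8^{−1} = 5 (mod 13).
  v = [3, 4, 9, 5, 5].
Step 2: syndromes of r = [12, 2, 12, 6, 9] (all sums mod 13).
  S_0 = Σ v_i r_i = 3·12 + 4·2 + 9·12 + 5·6 + 5·9 = 227 ≡ 6.
  S_1 = Σ v_i α_i r_i = 3·1·12 + 4·7·2 + 9·6·12 + 5·4·6 + 5·5·9 = 1085 ≡ 6.
  α_i^2 mod 13 = [1, 10, 10, 3, 12].
  S_2 = Σ v_i α_i^2 r_i = 3·1·12 + 4·10·2 + 9·10·12 + 5·3·6 + 5·12·9 = 1826 ≡ 6.
  S = (6, 6, 6) ≠ 0, so r is not a codeword (an error is present).
Step 3: locate the error. For a single error e at position i, S_ℓ = v_i·e·α_i^ℓ, so α_err = S_1/S_0.
  S_0^{−1} = 6^{−1} = 11 (mod 13), so α_err = 6·11 = 66 ≡ 1 = α_1. Error position i = 1.
  Consistency check: S_2/S_1 = 6·11 = 66 ≡ 1 = α_err ✓ (single-error assumption holds).
Step 4: error magnitude e = S_0/v_1 = S_0·∏_{j≠1}(α_1 − α_j) = 6·9 = 54 ≡ 2 (mod 13).
Step 5: correct position 1: c_1 = r_1 − e = 12 − 2 ≡ 10 (mod 13). Hence c = [10, 2, 12, 6, 9].
  Check: interpolating c through the α_i gives m(x) = 7 + 3·x (degree < 2) with m(α_i) = c_i for every i, so c is indeed a codeword.


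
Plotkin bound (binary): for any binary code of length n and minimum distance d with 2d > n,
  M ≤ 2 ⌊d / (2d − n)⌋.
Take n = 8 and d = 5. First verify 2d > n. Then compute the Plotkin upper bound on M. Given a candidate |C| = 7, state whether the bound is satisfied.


Plotkin bound M ≤ 4; given |C| = 7 > bound (violated).

Check applicability: 2d = 10, n = 8.
2d − n = 2 > 0, so Plotkin applies.
Compute d/(2d−n) = 5/2 ≈ 2.5000.
⌊d/(2d−n)⌋ = 2.
Plotkin bound: M ≤ 2·2 = 4.
Given |C| = 7, check: VIOLATED.
This |C| is above the Plotkin bound, so no binary code with n = 8, d = 5 and 7 codewords exists.


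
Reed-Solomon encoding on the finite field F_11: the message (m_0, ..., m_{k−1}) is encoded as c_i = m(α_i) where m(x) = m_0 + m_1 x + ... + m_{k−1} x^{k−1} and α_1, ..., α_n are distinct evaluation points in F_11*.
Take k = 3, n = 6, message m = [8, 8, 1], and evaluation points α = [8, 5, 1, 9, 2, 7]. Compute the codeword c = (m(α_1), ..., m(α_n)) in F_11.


c = [4, 7, 6, 7, 6, 3]

Message polynomial: m(x) = 8 + 8·x + 1·x^2 (mod 11).
For each evaluation point α_i, compute m(α_i) mod 11:
  α_1 = 8: Horner steps 1 → 5 → 4, so m(8) = 4.
  α_2 = 5: Horner steps 1 → 2 → 7, so m(5) = 7.
  α_3 = 1: Horner steps 1 → 9 → 6, so m(1) = 6.
  α_4 = 9: Horner steps 1 → 6 → 7, so m(9) = 7.
  α_5 = 2: Horner steps 1 → 10 → 6, so m(2) = 6.
  α_6 = 7: Horner steps 1 → 4 → 3, so m(7) = 3.
Codeword c = [4, 7, 6, 7, 6, 3] ∈ F_11^6.


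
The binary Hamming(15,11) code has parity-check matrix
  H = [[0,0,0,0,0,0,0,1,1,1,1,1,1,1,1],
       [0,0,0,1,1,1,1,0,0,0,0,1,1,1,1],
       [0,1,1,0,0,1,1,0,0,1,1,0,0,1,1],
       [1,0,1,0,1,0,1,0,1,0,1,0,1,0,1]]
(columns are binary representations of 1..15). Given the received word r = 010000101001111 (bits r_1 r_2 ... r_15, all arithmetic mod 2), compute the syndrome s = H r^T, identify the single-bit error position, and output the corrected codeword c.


s = (1, 1, 0, 0)^T, error position = 12, corrected codeword c = 010000101000111

Compute s = H r^T mod 2 one row at a time:
  s_1 = 0 + 1 + 0 + 0 + 1 + 1 + 1 + 1 = 5 ≡ 1 (mod 2).
  s_2 = 0 + 0 + 0 + 1 + 1 + 1 + 1 + 1 = 5 ≡ 1 (mod 2).
  s_3 = 1 + 0 + 0 + 1 + 0 + 0 + 1 + 1 = 4 ≡ 0 (mod 2).
  s_4 = 0 + 0 + 0 + 1 + 1 + 0 + 1 + 1 = 4 ≡ 0 (mod 2).
s = (1, 1, 0, 0)^T — this equals column 12 of H (binary 1100), so error is at position 12.
Correct: flip bit 12 of r = 010000101001111 to get c = 010000101000111.


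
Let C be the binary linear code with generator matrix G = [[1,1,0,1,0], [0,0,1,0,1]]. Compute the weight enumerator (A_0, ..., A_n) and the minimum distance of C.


Weight distribution: A_0 = 1, A_2 = 1, A_3 = 1, A_5 = 1. Minimum distance d = 2.

Enumerate all 2^2 = 4 messages m ∈ F_2^2.
For each, compute codeword c = mG in F_2^5, then tally its weight.
  m = 00 → c = 00000, weight = 0.
  m = 10 → c = 11010, weight = 3.
  m = 01 → c = 00101, weight = 2.
  m = 11 → c = 11111, weight = 5.
Tally weights:
  weight 0: 1 codewords.
  weight 2: 1 codewords.
  weight 3: 1 codewords.
  weight 5: 1 codewords.
Minimum distance d = smallest w > 0 with A_w > 0 = 2.
Sanity: Σ A_w = 4 = 2^2 = 4 ✓.


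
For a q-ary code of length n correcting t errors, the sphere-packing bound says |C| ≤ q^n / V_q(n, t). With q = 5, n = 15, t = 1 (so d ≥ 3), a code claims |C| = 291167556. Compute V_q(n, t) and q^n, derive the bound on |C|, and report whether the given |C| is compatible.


V_q(n, t) = 61, q^n = 30517578125, Hamming bound = 500288165, |C| = 291167556 ≤ bound (satisfied).

Step 1: Compute V_q(n, t) = Σ_{j=0}^1 C(n, j) (q−1)^j.
  j = 0: C(15,0)·(4)^0 = 1·1 = 1.
  j = 1: C(15,1)·(4)^1 = 15·4 = 60.
  V_q(n, t) = 1 + 60 = 61.
Step 2: q^n = 5^15 = 30517578125.
Step 3: Hamming bound ⌊q^n / V_q(n,t)⌋ = ⌊30517578125/61⌋ = 500288165.
Step 4: Compare |C| = 291167556 to 500288165: satisfied.
The claimed |C| lies below the Hamming bound.


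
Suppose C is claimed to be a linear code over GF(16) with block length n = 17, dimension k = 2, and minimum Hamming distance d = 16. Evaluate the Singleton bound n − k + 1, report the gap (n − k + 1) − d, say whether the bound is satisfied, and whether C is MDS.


Singleton RHS = n − k + 1 = 16, slack = 0, bound satisfied, MDS.

Singleton bound: d ≤ n − k + 1.
Here n = 17, k = 2, so n − k + 1 = 16.
Given d = 16, check d ≤ 16: YES.
Slack = (n − k + 1) − d = 0.
The code is MDS (slack = 0).
Description: the claimed parameters are [17, 2, 16]_16; such a code would be MDS (meets Singleton bound).


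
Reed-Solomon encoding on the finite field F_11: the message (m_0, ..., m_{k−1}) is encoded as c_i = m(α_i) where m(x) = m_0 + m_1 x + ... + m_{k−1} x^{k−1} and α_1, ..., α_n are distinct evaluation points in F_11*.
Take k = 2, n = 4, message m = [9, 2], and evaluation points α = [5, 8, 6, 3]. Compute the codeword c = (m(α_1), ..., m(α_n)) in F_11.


c = [8, 3, 10, 4]

Message polynomial: m(x) = 9 + 2·x (mod 11).
For each evaluation point α_i, compute m(α_i) mod 11:
  α_1 = 5: Horner steps 2 → 8, so m(5) = 8.
  α_2 = 8: Horner steps 2 → 3, so m(8) = 3.
  α_3 = 6: Horner steps 2 → 10, so m(6) = 10.
  α_4 = 3: Horner steps 2 → 4, so m(3) = 4.
Codeword c = [8, 3, 10, 4] ∈ F_11^4.


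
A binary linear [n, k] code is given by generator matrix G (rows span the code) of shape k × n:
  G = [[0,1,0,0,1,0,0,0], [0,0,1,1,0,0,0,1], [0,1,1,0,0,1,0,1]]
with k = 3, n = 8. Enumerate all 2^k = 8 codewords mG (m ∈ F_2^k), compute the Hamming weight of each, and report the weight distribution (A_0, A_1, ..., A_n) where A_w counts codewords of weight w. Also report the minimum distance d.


Weight distribution: A_0 = 1, A_2 = 1, A_3 = 3, A_4 = 2, A_5 = 1. Minimum distance d = 2.

Enumerate all 2^3 = 8 messages m ∈ F_2^3.
For each, compute codeword c = mG in F_2^8, then tally its weight.
  m = 000 → c = 00000000, weight = 0.
  m = 100 → c = 01001000, weight = 2.
  m = 010 → c = 00110001, weight = 3.
  m = 110 → c = 01111001, weight = 5.
  m = 001 → c = 01100101, weight = 4.
  m = 101 → c = 00101101, weight = 4.
  m = 011 → c = 01010100, weight = 3.
  m = 111 → c = 00011100, weight = 3.
Tally weights:
  weight 0: 1 codewords.
  weight 2: 1 codewords.
  weight 3: 3 codewords.
  weight 4: 2 codewords.
  weight 5: 1 codewords.
Minimum distance d = smallest w > 0 with A_w > 0 = 2.
Sanity: Σ A_w = 8 = 2^3 = 8 ✓.


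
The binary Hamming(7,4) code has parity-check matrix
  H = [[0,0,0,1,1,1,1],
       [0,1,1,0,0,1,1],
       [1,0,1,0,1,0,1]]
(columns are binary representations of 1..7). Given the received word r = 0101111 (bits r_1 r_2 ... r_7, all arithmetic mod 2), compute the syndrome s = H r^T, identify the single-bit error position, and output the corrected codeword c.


s = (0, 1, 0)^T, error position = 2, corrected codeword c = 0001111

Compute s = H r^T mod 2 one row at a time:
  s_1 = 1 + 1 + 1 + 1 = 4 ≡ 0 (mod 2).
  s_2 = 1 + 0 + 1 + 1 = 3 ≡ 1 (mod 2).
  s_3 = 0 + 0 + 1 + 1 = 2 ≡ 0 (mod 2).
s = (0, 1, 0)^T — this equals column 2 of H (binary 010), so error is at position 2.
Correct: flip bit 2 of r = 0101111 to get c = 0001111.


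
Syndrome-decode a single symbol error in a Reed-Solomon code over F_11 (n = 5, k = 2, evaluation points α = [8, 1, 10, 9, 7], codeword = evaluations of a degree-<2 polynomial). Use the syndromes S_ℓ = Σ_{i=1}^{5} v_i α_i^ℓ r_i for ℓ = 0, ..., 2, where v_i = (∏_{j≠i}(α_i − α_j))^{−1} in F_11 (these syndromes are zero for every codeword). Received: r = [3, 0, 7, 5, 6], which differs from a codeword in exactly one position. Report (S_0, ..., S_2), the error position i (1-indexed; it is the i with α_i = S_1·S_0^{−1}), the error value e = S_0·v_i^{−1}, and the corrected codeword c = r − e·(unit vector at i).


S = (2, 3, 10), error at position 5, error magnitude e = 5, c = [3, 0, 7, 5, 1].

Step 1: column multipliers v_i = (∏_{j≠i}(α_i − α_j))^{−1} mod 11.
  i = 1 (α = 8): (8−1)(8−10)(8−9)(8−7) = 7·(−2)·(−1)·1 = 14 ≡ 3, so v_1 = 3^{−1} = 4 (mod 11).
  i = 2 (α = 1): (1−8)(1−10)(1−9)(1−7) = (−7)·(−9)·(−8)·(−6) = 3024 ≡ 10, so v_2 = 10^{−1} = 10 (mod 11).
  i = 3 (α = 10): (10−8)(10−1)(10−9)(10−7) = 2·9·1·3 = 54 ≡ 10, so v_3 = 10^{−1} = 10 (mod 11).
  i = 4 (α = 9): (9−8)(9−1)(9−10)(9−7) = 1·8·(−1)·2 = −16 ≡ 6, so v_4 = 6^{−1} = 2 (mod 11).
  i = 5 (α = 7): (7−8)(7−1)(7−10)(7−9) = (−1)·6·(−3)·(−2) = −36 ≡ 8, so v_5 = 8^{−1} = 7 (mod 11).
  v = [4, 10, 10, 2, 7].
Step 2: syndromes of r = [3, 0, 7, 5, 6] (all sums mod 11).
  S_0 = Σ v_i r_i = 4·3 + 10·0 + 10·7 + 2·5 + 7·6 = 134 ≡ 2.
  S_1 = Σ v_i α_i r_i = 4·8·3 + 10·1·0 + 10·10·7 + 2·9·5 + 7·7·6 = 1180 ≡ 3.
  α_i^2 mod 11 = [9, 1, 1, 4, 5].
  S_2 = Σ v_i α_i^2 r_i = 4·9·3 + 10·1·0 + 10·1·7 + 2·4·5 + 7·5·6 = 428 ≡ 10.
  S = (2, 3, 10) ≠ 0, so r is not a codeword (an error is present).
Step 3: locate the error. For a single error e at position i, S_ℓ = v_i·e·α_i^ℓ, so α_err = S_1/S_0.
  S_0^{−1} = 2^{−1} = 6 (mod 11), so α_err = 3·6 = 18 ≡ 7 = α_5. Error position i = 5.
  Consistency check: S_2/S_1 = 10·4 = 40 ≡ 7 = α_err ✓ (single-error assumption holds).
Step 4: error magnitude e = S_0/v_5 = S_0·∏_{j≠5}(α_5 − α_j) = 2·8 = 16 ≡ 5 (mod 11).
Step 5: correct position 5: c_5 = r_5 − e = 6 − 5 ≡ 1 (mod 11). Hence c = [3, 0, 7, 5, 1].
  Check: interpolating c through the α_i gives m(x) = 9 + 2·x (degree < 2) with m(α_i) = c_i for every i, so c is indeed a codeword.


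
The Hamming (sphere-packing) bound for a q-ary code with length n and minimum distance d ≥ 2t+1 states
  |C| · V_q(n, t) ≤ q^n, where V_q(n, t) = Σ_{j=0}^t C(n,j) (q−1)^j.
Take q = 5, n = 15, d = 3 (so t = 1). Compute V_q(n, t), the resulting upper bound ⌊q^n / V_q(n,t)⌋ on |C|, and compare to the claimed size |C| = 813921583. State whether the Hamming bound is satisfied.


V_q(n, t) = 61, q^n = 30517578125, Hamming bound = 500288165, |C| = 813921583 > bound (violated).

Step 1: Compute V_q(n, t) = Σ_{j=0}^1 C(n, j) (q−1)^j.
  j = 0: C(15,0)·(4)^0 = 1·1 = 1.
  j = 1: C(15,1)·(4)^1 = 15·4 = 60.
  V_q(n, t) = 1 + 60 = 61.
Step 2: q^n = 5^15 = 30517578125.
Step 3: Hamming bound ⌊q^n / V_q(n,t)⌋ = ⌊30517578125/61⌋ = 500288165.
Step 4: Compare |C| = 813921583 to 500288165: violated.
The claimed |C| lies above the Hamming bound, so no 5-ary code of length 15 with d ≥ 3 can have 813921583 codewords.


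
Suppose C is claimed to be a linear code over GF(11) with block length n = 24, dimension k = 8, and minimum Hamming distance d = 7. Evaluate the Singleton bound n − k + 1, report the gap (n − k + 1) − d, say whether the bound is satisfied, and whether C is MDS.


Singleton RHS = n − k + 1 = 17, slack = 10, bound satisfied, not MDS.

Singleton bound: d ≤ n − k + 1.
Here n = 24, k = 8, so n − k + 1 = 17.
Given d = 7, check d ≤ 17: YES.
Slack = (n − k + 1) − d = 10.
The code is NOT MDS (slack = 10 > 0).
Description: the claimed parameters are [24, 8, 7]_11; such a code would be non-MDS.


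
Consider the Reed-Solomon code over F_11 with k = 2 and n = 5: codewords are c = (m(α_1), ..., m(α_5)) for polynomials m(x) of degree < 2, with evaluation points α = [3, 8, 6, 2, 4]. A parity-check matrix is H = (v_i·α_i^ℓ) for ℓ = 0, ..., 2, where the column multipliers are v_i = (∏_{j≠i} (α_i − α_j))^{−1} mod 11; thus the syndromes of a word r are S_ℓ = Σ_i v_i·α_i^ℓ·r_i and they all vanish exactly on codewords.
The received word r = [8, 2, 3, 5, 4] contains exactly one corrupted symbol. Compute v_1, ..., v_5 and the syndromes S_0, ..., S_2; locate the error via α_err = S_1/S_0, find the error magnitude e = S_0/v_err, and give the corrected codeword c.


S = (6, 7, 10), error at position 1, error magnitude e = 9, c = [10, 2, 3, 5, 4].

Step 1: column multipliers v_i = (∏_{j≠i}(α_i − α_j))^{−1} mod 11.
  i = 1 (α = 3): (3−8)(3−6)(3−2)(3−4) = (−5)·(−3)·1·(−1) = −15 ≡ 7, so v_1 = 7^{−1} = 8 (mod 11).
  i = 2 (α = 8): (8−3)(8−6)(8−2)(8−4) = 5·2·6·4 = 240 ≡ 9, so v_2 = 9^{−1} = 5 (mod 11).
  i = 3 (α = 6): (6−3)(6−8)(6−2)(6−4) = 3·(−2)·4·2 = −48 ≡ 7, so v_3 = 7^{−1} = 8 (mod 11).
  i = 4 (α = 2): (2−3)(2−8)(2−6)(2−4) = (−1)·(−6)·(−4)·(−2) = 48 ≡ 4, so v_4 = 4^{−1} = 3 (mod 11).
  i = 5 (α = 4): (4−3)(4−8)(4−6)(4−2) = 1·(−4)·(−2)·2 = 16 ≡ 5, so v_5 = 5^{−1} = 9 (mod 11).
  v = [8, 5, 8, 3, 9].
Step 2: syndromes of r = [8, 2, 3, 5, 4] (all sums mod 11).
  S_0 = Σ v_i r_i = 8·8 + 5·2 + 8·3 + 3·5 + 9·4 = 149 ≡ 6.
  S_1 = Σ v_i α_i r_i = 8·3·8 + 5·8·2 + 8·6·3 + 3·2·5 + 9·4·4 = 590 ≡ 7.
  α_i^2 mod 11 = [9, 9, 3, 4, 5].
  S_2 = Σ v_i α_i^2 r_i = 8·9·8 + 5·9·2 + 8·3·3 + 3·4·5 + 9·5·4 = 978 ≡ 10.
  S = (6, 7, 10) ≠ 0, so r is not a codeword (an error is present).
Step 3: locate the error. For a single error e at position i, S_ℓ = v_i·e·α_i^ℓ, so α_err = S_1/S_0.
  S_0^{−1} = 6^{−1} = 2 (mod 11), so α_err = 7·2 = 14 ≡ 3 = α_1. Error position i = 1.
  Consistency check: S_2/S_1 = 10·8 = 80 ≡ 3 = α_err ✓ (single-error assumption holds).
Step 4: error magnitude e = S_0/v_1 = S_0·∏_{j≠1}(α_1 − α_j) = 6·7 = 42 ≡ 9 (mod 11).
Step 5: correct position 1: c_1 = r_1 − e = 8 − 9 ≡ 10 (mod 11). Hence c = [10, 2, 3, 5, 4].
  Check: interpolating c through the α_i gives m(x) = 6 + 5·x (degree < 2) with m(α_i) = c_i for every i, so c is indeed a codeword.


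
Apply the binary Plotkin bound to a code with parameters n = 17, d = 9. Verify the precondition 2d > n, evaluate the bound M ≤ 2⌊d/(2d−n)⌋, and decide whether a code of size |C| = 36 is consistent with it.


Plotkin bound M ≤ 18; given |C| = 36 > bound (violated).

Check applicability: 2d = 18, n = 17.
2d − n = 1 > 0, so Plotkin applies.
Compute d/(2d−n) = 9/1 ≈ 9.0000.
⌊d/(2d−n)⌋ = 9.
Plotkin bound: M ≤ 2·9 = 18.
Given |C| = 36, check: VIOLATED.
This |C| is above the Plotkin bound, so no binary code with n = 17, d = 9 and 36 codewords exists.


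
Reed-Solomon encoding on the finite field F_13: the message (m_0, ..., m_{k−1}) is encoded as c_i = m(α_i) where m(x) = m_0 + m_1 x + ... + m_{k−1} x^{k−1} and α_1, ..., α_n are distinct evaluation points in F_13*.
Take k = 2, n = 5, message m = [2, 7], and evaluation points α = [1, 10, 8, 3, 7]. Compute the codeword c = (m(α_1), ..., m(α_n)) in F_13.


c = [9, 7, 6, 10, 12]

Message polynomial: m(x) = 2 + 7·x (mod 13).
For each evaluation point α_i, compute m(α_i) mod 13:
  α_1 = 1: Horner steps 7 → 9, so m(1) = 9.
  α_2 = 10: Horner steps 7 → 7, so m(10) = 7.
  α_3 = 8: Horner steps 7 → 6, so m(8) = 6.
  α_4 = 3: Horner steps 7 → 10, so m(3) = 10.
  α_5 = 7: Horner steps 7 → 12, so m(7) = 12.
Codeword c = [9, 7, 6, 10, 12] ∈ F_13^5.


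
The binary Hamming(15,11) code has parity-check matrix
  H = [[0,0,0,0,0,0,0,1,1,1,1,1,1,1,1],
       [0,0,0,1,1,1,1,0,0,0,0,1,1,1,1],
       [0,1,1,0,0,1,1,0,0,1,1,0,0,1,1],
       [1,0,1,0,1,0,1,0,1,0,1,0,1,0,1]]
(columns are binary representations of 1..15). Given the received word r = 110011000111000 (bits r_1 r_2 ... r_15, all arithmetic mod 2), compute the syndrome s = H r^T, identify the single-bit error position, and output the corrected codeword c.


s = (1, 1, 0, 1)^T, error position = 13, corrected codeword c = 110011000111100

Compute s = H r^T mod 2 one row at a time:
  s_1 = 0 + 0 + 1 + 1 + 1 + 0 + 0 + 0 = 3 ≡ 1 (mod 2).
  s_2 = 0 + 1 + 1 + 0 + 1 + 0 + 0 + 0 = 3 ≡ 1 (mod 2).
  s_3 = 1 + 0 + 1 + 0 + 1 + 1 + 0 + 0 = 4 ≡ 0 (mod 2).
  s_4 = 1 + 0 + 1 + 0 + 0 + 1 + 0 + 0 = 3 ≡ 1 (mod 2).
s = (1, 1, 0, 1)^T — this equals column 13 of H (binary 1101), so error is at position 13.
Correct: flip bit 13 of r = 110011000111000 to get c = 110011000111100.
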